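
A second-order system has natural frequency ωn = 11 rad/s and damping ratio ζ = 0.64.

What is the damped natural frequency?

ωd = ωn√(1 - ζ²) = 11√(1 - 0.64²) = 8.45 rad/s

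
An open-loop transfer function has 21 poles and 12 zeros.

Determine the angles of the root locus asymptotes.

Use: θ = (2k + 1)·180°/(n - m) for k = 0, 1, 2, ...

n - m = 21 - 12 = 9. Angles: θk = (2k + 1)·180°/9 = 20°, 60°, 100°, 140°, 180°, 220°, 260°, 300°, 340°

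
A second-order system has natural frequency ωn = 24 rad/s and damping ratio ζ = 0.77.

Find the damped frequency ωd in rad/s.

ωd = ωn√(1 - ζ²) = 24√(1 - 0.77²) = 15.31 rad/s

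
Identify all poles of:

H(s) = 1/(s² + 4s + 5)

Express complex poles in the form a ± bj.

Discriminant = 4² - 4×1×5 = 16 - 20 = -4 < 0, so the poles are a complex conjugate pair s = (-4 ± j√4)/(2×1). Real part = -4/(2×1) = -4/2 = -2; imaginary part = ±√4/(2×1) = 2/2 = 1. Poles: s = -2 ± 1j.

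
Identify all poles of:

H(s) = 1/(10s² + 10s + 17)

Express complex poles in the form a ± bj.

Discriminant = 10² - 4×10×17 = 100 - 680 = -580 < 0, so the poles are a complex conjugate pair s = (-10 ± j√580)/(2×10). Real part = -10/(2×10) = -10/20 = -0.5; imaginary part = ±√580/(2×10) ≈ 1.2042. Poles: s = -0.5 ± 1.2042j.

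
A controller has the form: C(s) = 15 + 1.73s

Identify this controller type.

This is a Proportional-Derivative (PD) controller.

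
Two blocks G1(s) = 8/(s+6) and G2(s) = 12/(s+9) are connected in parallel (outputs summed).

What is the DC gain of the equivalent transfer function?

Parallel: G_eq = G1 + G2. DC gain = G1(0) + G2(0) = 8/6 + 12/9 = 1.3333 + 1.3333 = 2.6667.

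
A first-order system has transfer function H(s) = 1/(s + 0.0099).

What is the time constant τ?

For H(s) = 1/(s + 1/τ), the pole is at -1/τ = -0.0099, so τ = 1/0.0099 = 101 s.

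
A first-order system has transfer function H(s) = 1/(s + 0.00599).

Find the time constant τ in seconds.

For H(s) = 1/(s + 1/τ), the pole is at -1/τ = -0.00599, so τ = 1/0.00599 = 166.9 s.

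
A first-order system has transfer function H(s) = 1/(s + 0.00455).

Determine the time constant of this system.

For H(s) = 1/(s + 1/τ), the pole is at -1/τ = -0.00455, so τ = 1/0.00455 = 219.8 s.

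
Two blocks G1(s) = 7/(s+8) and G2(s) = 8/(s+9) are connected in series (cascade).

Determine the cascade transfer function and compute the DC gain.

Series: multiply transfer functions. G_eq = 7/(s+8) × 8/(s+9) = 56/((s+8)(s+9)). DC gain = 56/(8×9) = 0.7778.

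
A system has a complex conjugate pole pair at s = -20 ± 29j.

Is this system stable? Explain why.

Real part of poles is -20 (< 0, left half-plane). Stable.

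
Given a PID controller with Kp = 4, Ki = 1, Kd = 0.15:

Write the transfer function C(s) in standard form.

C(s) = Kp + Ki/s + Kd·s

Substituting values: C(s) = 4 + 1/s + 0.15s = (0.15s² + 4s + 1)/s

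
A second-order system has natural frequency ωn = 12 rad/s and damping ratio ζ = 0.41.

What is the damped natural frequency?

ωd = ωn√(1 - ζ²) = 12√(1 - 0.41²) = 10.95 rad/s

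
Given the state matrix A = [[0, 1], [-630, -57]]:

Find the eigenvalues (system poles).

det(A - λI) = λ² - (-57)λ + 630 = (λ - (-42))(λ - (-15)). Eigenvalues: -42, -15.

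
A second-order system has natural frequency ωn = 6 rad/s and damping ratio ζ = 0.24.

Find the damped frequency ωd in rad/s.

ωd = ωn√(1 - ζ²) = 6√(1 - 0.24²) = 5.82 rad/s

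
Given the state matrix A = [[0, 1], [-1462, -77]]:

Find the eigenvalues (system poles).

det(A - λI) = λ² - (-77)λ + 1462 = (λ - (-43))(λ - (-34)). Eigenvalues: -43, -34.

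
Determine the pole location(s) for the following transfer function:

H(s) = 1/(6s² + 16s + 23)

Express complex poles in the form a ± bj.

Discriminant = 16² - 4×6×23 = 256 - 552 = -296 < 0, so the poles are a complex conjugate pair s = (-16 ± j√296)/(2×6). Real part = -16/(2×6) = -16/12 ≈ -1.3333; imaginary part = ±√296/(2×6) ≈ 1.4337. Poles: s = -1.3333 ± 1.4337j.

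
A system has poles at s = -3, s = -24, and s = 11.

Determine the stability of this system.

Pole(s) at s = 11 are not in the left half-plane. System is unstable.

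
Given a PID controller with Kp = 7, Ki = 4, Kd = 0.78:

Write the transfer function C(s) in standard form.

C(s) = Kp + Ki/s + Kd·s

Substituting values: C(s) = 7 + 4/s + 0.78s = (0.78s² + 7s + 4)/s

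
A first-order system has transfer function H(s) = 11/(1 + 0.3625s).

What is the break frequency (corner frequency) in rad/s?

Corner frequency = 1/τ = 1/0.3625 = 2.759 rad/s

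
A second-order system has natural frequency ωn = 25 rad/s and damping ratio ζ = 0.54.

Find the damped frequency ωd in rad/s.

ωd = ωn√(1 - ζ²) = 25√(1 - 0.54²) = 21.04 rad/s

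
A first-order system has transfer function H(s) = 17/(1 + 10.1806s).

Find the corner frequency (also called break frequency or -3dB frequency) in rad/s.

Corner frequency = 1/τ = 1/10.1806 = 0.098 rad/s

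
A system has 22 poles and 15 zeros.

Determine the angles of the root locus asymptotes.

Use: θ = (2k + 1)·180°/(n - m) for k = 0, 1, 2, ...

n - m = 22 - 15 = 7. Angles: θk = (2k + 1)·180°/7 = 25.71°, 77.14°, 128.57°, 180°, 231.43°, 282.86°, 334.29°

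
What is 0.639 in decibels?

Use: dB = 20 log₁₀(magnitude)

dB = 20 log₁₀(0.639) = -3.9 dB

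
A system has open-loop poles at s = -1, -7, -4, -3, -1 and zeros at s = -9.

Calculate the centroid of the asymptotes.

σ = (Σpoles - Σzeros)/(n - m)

σ = (Σpoles - Σzeros)/(n - m) = (-16 - (-9))/(5 - 1) = -7/4 = -1.75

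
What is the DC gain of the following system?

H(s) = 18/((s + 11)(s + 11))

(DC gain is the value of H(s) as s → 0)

DC gain = H(0) = 18/(11 × 11) = 18/121 = 0.1488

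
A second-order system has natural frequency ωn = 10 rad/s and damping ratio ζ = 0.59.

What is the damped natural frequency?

ωd = ωn√(1 - ζ²) = 10√(1 - 0.59²) = 8.07 rad/s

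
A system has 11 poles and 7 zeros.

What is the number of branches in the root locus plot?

Root locus has n branches where n = number of poles = 11.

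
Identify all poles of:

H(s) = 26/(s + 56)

Pole is where denominator = 0: s + 56 = 0, so s = -56.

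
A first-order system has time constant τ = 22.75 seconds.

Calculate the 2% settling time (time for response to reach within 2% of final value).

For first-order system, 2% settling time ≈ 4τ = 4 × 22.75 = 91.0 s.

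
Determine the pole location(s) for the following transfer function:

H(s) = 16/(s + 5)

Pole is where denominator = 0: s + 5 = 0, so s = -5.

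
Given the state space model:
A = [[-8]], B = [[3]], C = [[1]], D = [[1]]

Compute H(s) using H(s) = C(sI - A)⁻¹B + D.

(sI - A)⁻¹ = 1/(s + 8). H(s) = 1×3/(s + 8) + 1 = (s + 11)/(s + 8).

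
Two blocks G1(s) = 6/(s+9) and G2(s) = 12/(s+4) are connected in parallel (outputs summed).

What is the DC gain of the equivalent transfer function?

Parallel: G_eq = G1 + G2. DC gain = G1(0) + G2(0) = 6/9 + 12/4 = 0.6667 + 3 = 3.6667.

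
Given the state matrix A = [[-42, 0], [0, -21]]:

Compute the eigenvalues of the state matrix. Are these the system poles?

For diagonal matrix, eigenvalues are diagonal entries: λ₁ = -42, λ₂ = -21. Eigenvalues of A = system poles.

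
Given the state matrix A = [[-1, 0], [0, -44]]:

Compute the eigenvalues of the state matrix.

For diagonal matrix, eigenvalues are diagonal entries: λ₁ = -1, λ₂ = -44.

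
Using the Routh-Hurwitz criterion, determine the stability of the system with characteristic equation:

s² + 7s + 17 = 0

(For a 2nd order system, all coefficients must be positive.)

Coefficients: 1, 7, 17. All positive, so system is stable.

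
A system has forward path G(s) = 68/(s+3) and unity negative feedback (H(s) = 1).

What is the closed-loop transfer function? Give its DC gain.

T(s) = G/(1+GH) = [68/(s+3)] / [1 + 68/(s+3)] = 68/(s+3+68) = 68/(s+71). DC gain = 68/71 = 0.9577.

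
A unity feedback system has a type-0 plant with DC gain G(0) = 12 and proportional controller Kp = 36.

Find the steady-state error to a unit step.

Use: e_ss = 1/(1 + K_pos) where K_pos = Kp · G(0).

K_pos = Kp · G(0) = 36 × 12 = 432. e_ss = 1/(1 + 432) = 0.0023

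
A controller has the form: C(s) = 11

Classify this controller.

This is a Proportional (P) controller.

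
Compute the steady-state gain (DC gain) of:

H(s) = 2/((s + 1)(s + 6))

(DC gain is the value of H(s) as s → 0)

DC gain = H(0) = 2/(1 × 6) = 2/6 = 0.3333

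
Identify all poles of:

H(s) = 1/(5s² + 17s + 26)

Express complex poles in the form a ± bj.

Discriminant = 17² - 4×5×26 = 289 - 520 = -231 < 0, so the poles are a complex conjugate pair s = (-17 ± j√231)/(2×5). Real part = -17/(2×5) = -17/10 = -1.7; imaginary part = ±√231/(2×5) ≈ 1.5199. Poles: s = -1.7 ± 1.5199j.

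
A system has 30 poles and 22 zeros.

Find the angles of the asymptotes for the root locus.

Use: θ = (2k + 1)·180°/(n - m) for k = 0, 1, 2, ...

n - m = 30 - 22 = 8. Angles: θk = (2k + 1)·180°/8 = 22.5°, 67.5°, 112.5°, 157.5°, 202.5°, 247.5°, 292.5°, 337.5°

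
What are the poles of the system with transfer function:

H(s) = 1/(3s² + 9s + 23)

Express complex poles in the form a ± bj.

Discriminant = 9² - 4×3×23 = 81 - 276 = -195 < 0, so the poles are a complex conjugate pair s = (-9 ± j√195)/(2×3). Real part = -9/(2×3) = -9/6 = -1.5; imaginary part = ±√195/(2×3) ≈ 2.3274. Poles: s = -1.5 ± 2.3274j.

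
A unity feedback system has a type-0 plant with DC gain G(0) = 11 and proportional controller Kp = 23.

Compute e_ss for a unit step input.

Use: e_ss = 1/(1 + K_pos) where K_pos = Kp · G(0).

K_pos = Kp · G(0) = 23 × 11 = 253. e_ss = 1/(1 + 253) = 0.0039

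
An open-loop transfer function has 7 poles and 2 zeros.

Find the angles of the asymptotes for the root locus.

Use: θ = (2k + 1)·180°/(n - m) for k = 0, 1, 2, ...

n - m = 7 - 2 = 5. Angles: θk = (2k + 1)·180°/5 = 36°, 108°, 180°, 252°, 324°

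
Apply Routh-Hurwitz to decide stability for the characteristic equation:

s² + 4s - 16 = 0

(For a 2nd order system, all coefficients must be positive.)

Coefficients: 1, 4, -16. c=-16 not positive, so system is unstable.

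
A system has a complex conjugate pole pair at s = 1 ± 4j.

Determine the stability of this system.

Real part of poles is 1 (> 0, right half-plane). Unstable.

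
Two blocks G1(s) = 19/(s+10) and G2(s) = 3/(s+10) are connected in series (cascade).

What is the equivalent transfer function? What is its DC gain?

Series: multiply transfer functions. G_eq = 19/(s+10) × 3/(s+10) = 57/((s+10)(s+10)). DC gain = 57/(10×10) = 0.57.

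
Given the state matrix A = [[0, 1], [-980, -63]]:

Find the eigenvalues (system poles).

det(A - λI) = λ² - (-63)λ + 980 = (λ - (-35))(λ - (-28)). Eigenvalues: -35, -28.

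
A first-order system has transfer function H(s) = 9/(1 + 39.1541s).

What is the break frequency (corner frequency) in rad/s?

Corner frequency = 1/τ = 1/39.1541 = 0.026 rad/s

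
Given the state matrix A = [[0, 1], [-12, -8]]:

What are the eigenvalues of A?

det(A - λI) = λ² - (-8)λ + 12 = (λ - (-2))(λ - (-6)). Eigenvalues: -2, -6.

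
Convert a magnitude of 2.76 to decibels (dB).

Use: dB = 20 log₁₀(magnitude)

dB = 20 log₁₀(2.76) = 8.8 dB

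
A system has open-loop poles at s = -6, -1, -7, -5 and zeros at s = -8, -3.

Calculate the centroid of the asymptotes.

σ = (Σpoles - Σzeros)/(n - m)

σ = (Σpoles - Σzeros)/(n - m) = (-19 - (-11))/(4 - 2) = -8/2 = -4.0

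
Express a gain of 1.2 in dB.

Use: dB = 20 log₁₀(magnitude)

dB = 20 log₁₀(1.2) = 1.6 dB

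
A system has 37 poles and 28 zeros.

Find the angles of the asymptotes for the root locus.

n - m = 37 - 28 = 9. Angles: θk = (2k + 1)·180°/9 = 20°, 60°, 100°, 140°, 180°, 220°, 260°, 300°, 340°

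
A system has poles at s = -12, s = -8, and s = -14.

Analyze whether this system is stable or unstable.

All poles are in the left half-plane. System is stable.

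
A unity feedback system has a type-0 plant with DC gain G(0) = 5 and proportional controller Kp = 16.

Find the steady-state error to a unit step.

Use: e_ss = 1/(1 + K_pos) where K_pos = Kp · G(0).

K_pos = Kp · G(0) = 16 × 5 = 80. e_ss = 1/(1 + 80) = 0.0123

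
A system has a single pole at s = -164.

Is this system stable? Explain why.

Pole at s = -164 is in the left half-plane. Stable.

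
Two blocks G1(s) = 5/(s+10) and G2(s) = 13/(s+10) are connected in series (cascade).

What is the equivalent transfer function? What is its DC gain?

Series: multiply transfer functions. G_eq = 5/(s+10) × 13/(s+10) = 65/((s+10)(s+10)). DC gain = 65/(10×10) = 0.65.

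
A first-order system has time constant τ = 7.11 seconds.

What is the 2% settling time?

For first-order system, 2% settling time ≈ 4τ = 4 × 7.11 = 28.44 s.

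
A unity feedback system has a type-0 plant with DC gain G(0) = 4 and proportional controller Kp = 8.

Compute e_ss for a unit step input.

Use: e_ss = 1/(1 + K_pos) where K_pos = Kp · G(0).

K_pos = Kp · G(0) = 8 × 4 = 32. e_ss = 1/(1 + 32) = 0.0303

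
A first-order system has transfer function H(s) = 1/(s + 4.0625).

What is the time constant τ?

For H(s) = 1/(s + 1/τ), the pole is at -1/τ = -4.0625, so τ = 1/4.0625 = 0.2462 s.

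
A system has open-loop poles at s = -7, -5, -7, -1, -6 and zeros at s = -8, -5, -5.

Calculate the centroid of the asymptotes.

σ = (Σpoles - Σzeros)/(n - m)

σ = (Σpoles - Σzeros)/(n - m) = (-26 - (-18))/(5 - 3) = -8/2 = -4.0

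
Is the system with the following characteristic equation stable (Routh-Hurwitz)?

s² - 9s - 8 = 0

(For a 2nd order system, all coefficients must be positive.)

Coefficients: 1, -9, -8. b=-9, c=-8 not positive, so system is unstable.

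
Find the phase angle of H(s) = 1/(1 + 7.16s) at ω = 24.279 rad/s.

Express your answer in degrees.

Phase = -arctan(ωτ) = -arctan(24.279 × 7.16) = -89.7°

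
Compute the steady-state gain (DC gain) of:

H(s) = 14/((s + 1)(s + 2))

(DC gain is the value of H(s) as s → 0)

DC gain = H(0) = 14/(1 × 2) = 14/2 = 7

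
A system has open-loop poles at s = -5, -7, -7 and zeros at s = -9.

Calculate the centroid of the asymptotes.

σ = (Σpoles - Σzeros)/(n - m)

σ = (Σpoles - Σzeros)/(n - m) = (-19 - (-9))/(3 - 1) = -10/2 = -5.0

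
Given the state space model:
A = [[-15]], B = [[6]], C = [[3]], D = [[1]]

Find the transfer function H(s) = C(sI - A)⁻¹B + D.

(sI - A)⁻¹ = 1/(s + 15). H(s) = 3×6/(s + 15) + 1 = (s + 33)/(s + 15).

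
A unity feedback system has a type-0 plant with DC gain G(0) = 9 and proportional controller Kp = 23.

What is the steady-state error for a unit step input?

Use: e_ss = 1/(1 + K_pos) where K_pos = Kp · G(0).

K_pos = Kp · G(0) = 23 × 9 = 207. e_ss = 1/(1 + 207) = 0.0048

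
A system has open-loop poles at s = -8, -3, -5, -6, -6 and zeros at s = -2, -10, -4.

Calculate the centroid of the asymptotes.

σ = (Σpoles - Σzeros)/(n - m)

σ = (Σpoles - Σzeros)/(n - m) = (-28 - (-16))/(5 - 3) = -12/2 = -6.0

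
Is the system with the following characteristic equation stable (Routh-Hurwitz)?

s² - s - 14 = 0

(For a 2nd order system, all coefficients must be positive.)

Coefficients: 1, -1, -14. b=-1, c=-14 not positive, so system is unstable.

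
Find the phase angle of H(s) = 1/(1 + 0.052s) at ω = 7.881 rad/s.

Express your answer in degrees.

Phase = -arctan(ωτ) = -arctan(7.881 × 0.052) = -22.3°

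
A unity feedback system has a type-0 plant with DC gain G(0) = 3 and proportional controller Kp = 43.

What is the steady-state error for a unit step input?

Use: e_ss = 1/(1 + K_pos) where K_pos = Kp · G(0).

K_pos = Kp · G(0) = 43 × 3 = 129. e_ss = 1/(1 + 129) = 0.0077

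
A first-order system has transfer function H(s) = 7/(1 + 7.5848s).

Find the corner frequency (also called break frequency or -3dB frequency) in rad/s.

Corner frequency = 1/τ = 1/7.5848 = 0.132 rad/s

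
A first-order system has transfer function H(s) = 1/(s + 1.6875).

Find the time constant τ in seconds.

For H(s) = 1/(s + 1/τ), the pole is at -1/τ = -1.6875, so τ = 1/1.6875 = 0.5926 s.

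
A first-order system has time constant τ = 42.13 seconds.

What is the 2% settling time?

For first-order system, 2% settling time ≈ 4τ = 4 × 42.13 = 168.52 s.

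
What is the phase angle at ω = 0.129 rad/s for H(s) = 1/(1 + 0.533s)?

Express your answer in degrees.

Phase = -arctan(ωτ) = -arctan(0.129 × 0.533) = -3.9°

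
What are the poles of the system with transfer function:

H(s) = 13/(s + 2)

Pole is where denominator = 0: s + 2 = 0, so s = -2.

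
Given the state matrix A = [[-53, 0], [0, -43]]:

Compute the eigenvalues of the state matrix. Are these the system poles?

For diagonal matrix, eigenvalues are diagonal entries: λ₁ = -53, λ₂ = -43. Eigenvalues of A = system poles.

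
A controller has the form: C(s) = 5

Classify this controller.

This is a Proportional (P) controller.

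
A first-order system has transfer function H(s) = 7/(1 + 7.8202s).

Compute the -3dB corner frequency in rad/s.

Corner frequency = 1/τ = 1/7.8202 = 0.128 rad/s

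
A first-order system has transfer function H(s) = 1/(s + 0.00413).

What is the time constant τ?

For H(s) = 1/(s + 1/τ), the pole is at -1/τ = -0.00413, so τ = 1/0.00413 = 242.1 s.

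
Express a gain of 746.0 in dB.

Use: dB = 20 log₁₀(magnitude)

dB = 20 log₁₀(746.0) = 57.5 dB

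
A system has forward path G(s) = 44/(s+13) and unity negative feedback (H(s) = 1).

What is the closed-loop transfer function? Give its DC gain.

T(s) = G/(1+GH) = [44/(s+13)] / [1 + 44/(s+13)] = 44/(s+13+44) = 44/(s+57). DC gain = 44/57 = 0.7719.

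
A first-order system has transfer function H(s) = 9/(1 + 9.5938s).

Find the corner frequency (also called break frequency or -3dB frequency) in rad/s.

Corner frequency = 1/τ = 1/9.5938 = 0.104 rad/s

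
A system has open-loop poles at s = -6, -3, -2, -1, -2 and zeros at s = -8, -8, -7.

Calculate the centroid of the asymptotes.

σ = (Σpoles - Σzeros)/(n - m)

σ = (Σpoles - Σzeros)/(n - m) = (-14 - (-23))/(5 - 3) = 9/2 = 4.5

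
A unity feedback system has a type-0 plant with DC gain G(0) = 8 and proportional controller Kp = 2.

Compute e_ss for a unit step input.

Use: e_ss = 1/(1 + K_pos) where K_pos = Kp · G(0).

K_pos = Kp · G(0) = 2 × 8 = 16. e_ss = 1/(1 + 16) = 0.0588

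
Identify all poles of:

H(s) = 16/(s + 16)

Pole is where denominator = 0: s + 16 = 0, so s = -16.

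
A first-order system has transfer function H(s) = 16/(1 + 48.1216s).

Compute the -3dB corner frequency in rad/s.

Corner frequency = 1/τ = 1/48.1216 = 0.021 rad/s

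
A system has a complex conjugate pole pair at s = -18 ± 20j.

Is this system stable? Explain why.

Real part of poles is -18 (< 0, left half-plane). Stable.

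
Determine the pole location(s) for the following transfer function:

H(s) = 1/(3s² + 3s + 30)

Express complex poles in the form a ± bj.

Discriminant = 3² - 4×3×30 = 9 - 360 = -351 < 0, so the poles are a complex conjugate pair s = (-3 ± j√351)/(2×3). Real part = -3/(2×3) = -3/6 = -0.5; imaginary part = ±√351/(2×3) ≈ 3.1225. Poles: s = -0.5 ± 3.1225j.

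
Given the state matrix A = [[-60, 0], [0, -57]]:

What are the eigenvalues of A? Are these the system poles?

For diagonal matrix, eigenvalues are diagonal entries: λ₁ = -60, λ₂ = -57. Eigenvalues of A = system poles.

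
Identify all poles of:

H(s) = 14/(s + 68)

Pole is where denominator = 0: s + 68 = 0, so s = -68.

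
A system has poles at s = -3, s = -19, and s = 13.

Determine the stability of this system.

Pole(s) at s = 13 are not in the left half-plane. System is unstable.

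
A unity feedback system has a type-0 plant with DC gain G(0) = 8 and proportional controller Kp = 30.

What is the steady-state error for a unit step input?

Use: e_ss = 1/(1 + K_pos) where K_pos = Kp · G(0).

K_pos = Kp · G(0) = 30 × 8 = 240. e_ss = 1/(1 + 240) = 0.0041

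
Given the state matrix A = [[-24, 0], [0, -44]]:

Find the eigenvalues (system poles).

For diagonal matrix, eigenvalues are diagonal entries: λ₁ = -24, λ₂ = -44.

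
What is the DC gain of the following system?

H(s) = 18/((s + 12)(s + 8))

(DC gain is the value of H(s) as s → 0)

DC gain = H(0) = 18/(12 × 8) = 18/96 = 0.1875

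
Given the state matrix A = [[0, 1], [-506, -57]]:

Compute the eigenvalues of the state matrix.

det(A - λI) = λ² - (-57)λ + 506 = (λ - (-46))(λ - (-11)). Eigenvalues: -46, -11.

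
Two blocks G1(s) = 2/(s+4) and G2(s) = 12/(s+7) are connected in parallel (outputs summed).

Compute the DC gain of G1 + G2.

Parallel: G_eq = G1 + G2. DC gain = G1(0) + G2(0) = 2/4 + 12/7 = 0.5 + 1.7143 = 2.2143.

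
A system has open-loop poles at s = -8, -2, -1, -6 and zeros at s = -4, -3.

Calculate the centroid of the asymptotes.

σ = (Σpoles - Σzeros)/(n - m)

σ = (Σpoles - Σzeros)/(n - m) = (-17 - (-7))/(4 - 2) = -10/2 = -5.0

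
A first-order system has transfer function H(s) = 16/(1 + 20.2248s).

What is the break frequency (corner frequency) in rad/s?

Corner frequency = 1/τ = 1/20.2248 = 0.049 rad/s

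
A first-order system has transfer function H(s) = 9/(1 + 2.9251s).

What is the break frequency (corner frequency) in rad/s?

Corner frequency = 1/τ = 1/2.9251 = 0.342 rad/s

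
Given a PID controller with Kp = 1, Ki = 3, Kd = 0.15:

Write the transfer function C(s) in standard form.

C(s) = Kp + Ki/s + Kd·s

Substituting values: C(s) = 1 + 3/s + 0.15s = (0.15s² + s + 3)/s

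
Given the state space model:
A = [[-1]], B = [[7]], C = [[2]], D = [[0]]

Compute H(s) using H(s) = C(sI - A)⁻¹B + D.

(sI - A)⁻¹ = 1/(s + 1). H(s) = 2 × 7/(s + 1) + 0 = 14/(s + 1).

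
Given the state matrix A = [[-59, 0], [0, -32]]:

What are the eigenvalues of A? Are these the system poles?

For diagonal matrix, eigenvalues are diagonal entries: λ₁ = -59, λ₂ = -32. Eigenvalues of A = system poles.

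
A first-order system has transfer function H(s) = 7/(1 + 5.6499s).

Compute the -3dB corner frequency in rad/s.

Corner frequency = 1/τ = 1/5.6499 = 0.177 rad/s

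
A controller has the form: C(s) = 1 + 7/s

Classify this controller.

This is a Proportional-Integral (PI) controller.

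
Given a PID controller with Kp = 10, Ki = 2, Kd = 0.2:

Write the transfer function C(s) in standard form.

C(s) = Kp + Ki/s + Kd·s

Substituting values: C(s) = 10 + 2/s + 0.2s = (0.2s² + 10s + 2)/s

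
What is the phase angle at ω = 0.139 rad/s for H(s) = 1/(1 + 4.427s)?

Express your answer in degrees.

Phase = -arctan(ωτ) = -arctan(0.139 × 4.427) = -31.6°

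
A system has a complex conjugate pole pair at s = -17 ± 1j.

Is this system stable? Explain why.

Real part of poles is -17 (< 0, left half-plane). Stable.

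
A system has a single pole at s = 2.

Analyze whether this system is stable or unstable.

Pole at s = 2 is in the right half-plane. Unstable.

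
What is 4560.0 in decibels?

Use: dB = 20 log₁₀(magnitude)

dB = 20 log₁₀(4560.0) = 73.2 dB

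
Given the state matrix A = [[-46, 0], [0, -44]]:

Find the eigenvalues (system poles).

For diagonal matrix, eigenvalues are diagonal entries: λ₁ = -46, λ₂ = -44.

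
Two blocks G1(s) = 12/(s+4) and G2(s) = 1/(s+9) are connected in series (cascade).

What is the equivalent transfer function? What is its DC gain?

Series: multiply transfer functions. G_eq = 12/(s+4) × 1/(s+9) = 12/((s+4)(s+9)). DC gain = 12/(4×9) = 0.3333.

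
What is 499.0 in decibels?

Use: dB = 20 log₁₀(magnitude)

dB = 20 log₁₀(499.0) = 54.0 dB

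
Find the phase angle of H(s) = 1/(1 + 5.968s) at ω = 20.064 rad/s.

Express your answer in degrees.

Phase = -arctan(ωτ) = -arctan(20.064 × 5.968) = -89.5°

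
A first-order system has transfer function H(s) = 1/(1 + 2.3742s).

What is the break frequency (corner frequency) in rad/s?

Corner frequency = 1/τ = 1/2.3742 = 0.421 rad/s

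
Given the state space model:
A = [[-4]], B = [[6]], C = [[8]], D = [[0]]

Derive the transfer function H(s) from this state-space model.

(sI - A)⁻¹ = 1/(s + 4). H(s) = 8 × 6/(s + 4) + 0 = 48/(s + 4).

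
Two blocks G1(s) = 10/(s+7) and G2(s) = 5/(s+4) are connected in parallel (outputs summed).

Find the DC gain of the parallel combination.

Parallel: G_eq = G1 + G2. DC gain = G1(0) + G2(0) = 10/7 + 5/4 = 1.4286 + 1.25 = 2.6786.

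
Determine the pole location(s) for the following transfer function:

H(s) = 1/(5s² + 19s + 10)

Discriminant = 19² - 4×5×10 = 361 - 200 = 161 > 0, so two distinct real poles. Using quadratic formula: s = (-19 ± √161)/(2×5) = (-19 ± √161)/10, with √161 ≈ 12.6886. s₁ ≈ -0.6311, s₂ ≈ -3.1689. Poles: s₁ = -0.6311, s₂ = -3.1689.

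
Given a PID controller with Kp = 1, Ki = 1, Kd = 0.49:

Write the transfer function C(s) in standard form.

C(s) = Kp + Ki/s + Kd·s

Substituting values: C(s) = 1 + 1/s + 0.49s = (0.49s² + s + 1)/s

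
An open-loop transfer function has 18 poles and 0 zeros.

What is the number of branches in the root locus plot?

Root locus has n branches where n = number of poles = 18.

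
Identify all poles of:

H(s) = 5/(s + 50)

Pole is where denominator = 0: s + 50 = 0, so s = -50.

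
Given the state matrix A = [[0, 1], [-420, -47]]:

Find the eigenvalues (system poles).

det(A - λI) = λ² - (-47)λ + 420 = (λ - (-12))(λ - (-35)). Eigenvalues: -12, -35.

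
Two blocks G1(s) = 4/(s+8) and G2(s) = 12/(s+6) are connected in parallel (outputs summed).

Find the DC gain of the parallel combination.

Parallel: G_eq = G1 + G2. DC gain = G1(0) + G2(0) = 4/8 + 12/6 = 0.5 + 2 = 2.5.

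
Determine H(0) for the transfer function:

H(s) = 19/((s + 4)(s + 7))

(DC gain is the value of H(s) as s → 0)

DC gain = H(0) = 19/(4 × 7) = 19/28 = 0.6786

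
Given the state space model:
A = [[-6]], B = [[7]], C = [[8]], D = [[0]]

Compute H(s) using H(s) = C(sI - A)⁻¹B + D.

(sI - A)⁻¹ = 1/(s + 6). H(s) = 8 × 7/(s + 6) + 0 = 56/(s + 6).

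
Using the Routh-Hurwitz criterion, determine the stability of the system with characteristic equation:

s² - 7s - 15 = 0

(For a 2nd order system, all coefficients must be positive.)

Coefficients: 1, -7, -15. b=-7, c=-15 not positive, so system is unstable.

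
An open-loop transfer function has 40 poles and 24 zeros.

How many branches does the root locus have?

Root locus has n branches where n = number of poles = 40.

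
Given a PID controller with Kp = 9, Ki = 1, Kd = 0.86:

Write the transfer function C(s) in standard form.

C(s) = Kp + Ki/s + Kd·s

Substituting values: C(s) = 9 + 1/s + 0.86s = (0.86s² + 9s + 1)/s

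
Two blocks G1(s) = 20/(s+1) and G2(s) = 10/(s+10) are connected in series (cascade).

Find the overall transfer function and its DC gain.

Series: multiply transfer functions. G_eq = 20/(s+1) × 10/(s+10) = 200/((s+1)(s+10)). DC gain = 200/(1×10) = 20.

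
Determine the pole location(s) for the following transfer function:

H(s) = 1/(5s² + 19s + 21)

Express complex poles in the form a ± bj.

Discriminant = 19² - 4×5×21 = 361 - 420 = -59 < 0, so the poles are a complex conjugate pair s = (-19 ± j√59)/(2×5). Real part = -19/(2×5) = -19/10 = -1.9; imaginary part = ±√59/(2×5) ≈ 0.7681. Poles: s = -1.9 ± 0.7681j.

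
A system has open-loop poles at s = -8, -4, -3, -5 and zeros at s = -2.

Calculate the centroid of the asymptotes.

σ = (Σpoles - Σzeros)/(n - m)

σ = (Σpoles - Σzeros)/(n - m) = (-20 - (-2))/(4 - 1) = -18/3 = -6.0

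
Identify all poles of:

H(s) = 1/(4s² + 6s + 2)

Discriminant = 6² - 4×4×2 = 36 - 32 = 4 > 0, so two distinct real poles. Using quadratic formula: s = (-6 ± √4)/(2×4) = (-6 ± √4)/8, with √4 = 2. s₁ = -4/8 = -0.5, s₂ = -8/8 = -1. Poles: s₁ = -0.5, s₂ = -1.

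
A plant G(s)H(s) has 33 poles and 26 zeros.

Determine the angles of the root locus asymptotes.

n - m = 33 - 26 = 7. Angles: θk = (2k + 1)·180°/7 = 25.71°, 77.14°, 128.57°, 180°, 231.43°, 282.86°, 334.29°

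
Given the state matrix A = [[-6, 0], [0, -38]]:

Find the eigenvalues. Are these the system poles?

For diagonal matrix, eigenvalues are diagonal entries: λ₁ = -6, λ₂ = -38. Eigenvalues of A = system poles.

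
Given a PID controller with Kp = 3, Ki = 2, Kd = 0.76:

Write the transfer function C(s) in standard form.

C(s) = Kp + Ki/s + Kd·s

Substituting values: C(s) = 3 + 2/s + 0.76s = (0.76s² + 3s + 2)/s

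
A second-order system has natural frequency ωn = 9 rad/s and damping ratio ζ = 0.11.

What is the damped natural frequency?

ωd = ωn√(1 - ζ²) = 9√(1 - 0.11²) = 8.95 rad/s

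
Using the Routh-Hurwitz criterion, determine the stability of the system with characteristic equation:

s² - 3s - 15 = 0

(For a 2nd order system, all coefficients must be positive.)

Coefficients: 1, -3, -15. b=-3, c=-15 not positive, so system is unstable.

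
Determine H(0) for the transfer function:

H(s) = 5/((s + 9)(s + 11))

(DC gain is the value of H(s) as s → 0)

DC gain = H(0) = 5/(9 × 11) = 5/99 = 0.0505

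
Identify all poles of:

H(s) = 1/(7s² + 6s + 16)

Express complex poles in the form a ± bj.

Discriminant = 6² - 4×7×16 = 36 - 448 = -412 < 0, so the poles are a complex conjugate pair s = (-6 ± j√412)/(2×7). Real part = -6/(2×7) = -6/14 ≈ -0.4286; imaginary part = ±√412/(2×7) ≈ 1.4498. Poles: s = -0.4286 ± 1.4498j.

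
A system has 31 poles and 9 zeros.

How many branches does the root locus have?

Root locus has n branches where n = number of poles = 31.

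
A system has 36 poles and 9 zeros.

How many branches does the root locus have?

Root locus has n branches where n = number of poles = 36.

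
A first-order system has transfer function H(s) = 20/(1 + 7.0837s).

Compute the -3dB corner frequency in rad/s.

Corner frequency = 1/τ = 1/7.0837 = 0.141 rad/s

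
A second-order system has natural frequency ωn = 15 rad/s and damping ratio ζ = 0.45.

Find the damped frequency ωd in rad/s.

ωd = ωn√(1 - ζ²) = 15√(1 - 0.45²) = 13.4 rad/s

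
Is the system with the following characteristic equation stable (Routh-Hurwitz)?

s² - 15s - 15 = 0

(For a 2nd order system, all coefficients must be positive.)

Coefficients: 1, -15, -15. b=-15, c=-15 not positive, so system is unstable.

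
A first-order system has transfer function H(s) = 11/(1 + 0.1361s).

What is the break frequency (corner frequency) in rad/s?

Corner frequency = 1/τ = 1/0.1361 = 7.348 rad/s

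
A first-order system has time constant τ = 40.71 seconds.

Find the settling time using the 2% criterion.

For first-order system, 2% settling time ≈ 4τ = 4 × 40.71 = 162.84 s.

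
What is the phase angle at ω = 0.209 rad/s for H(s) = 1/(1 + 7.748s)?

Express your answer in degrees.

Phase = -arctan(ωτ) = -arctan(0.209 × 7.748) = -58.3°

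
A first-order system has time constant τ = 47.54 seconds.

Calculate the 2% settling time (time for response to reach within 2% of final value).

For first-order system, 2% settling time ≈ 4τ = 4 × 47.54 = 190.16 s.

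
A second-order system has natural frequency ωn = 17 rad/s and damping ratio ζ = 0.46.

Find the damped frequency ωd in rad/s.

ωd = ωn√(1 - ζ²) = 17√(1 - 0.46²) = 15.09 rad/s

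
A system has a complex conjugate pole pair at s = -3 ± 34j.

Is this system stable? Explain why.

Real part of poles is -3 (< 0, left half-plane). Stable.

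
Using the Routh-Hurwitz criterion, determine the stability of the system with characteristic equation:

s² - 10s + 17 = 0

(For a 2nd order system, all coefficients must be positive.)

Coefficients: 1, -10, 17. b=-10 not positive, so system is unstable.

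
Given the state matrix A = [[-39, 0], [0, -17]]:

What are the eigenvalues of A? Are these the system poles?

For diagonal matrix, eigenvalues are diagonal entries: λ₁ = -39, λ₂ = -17. Eigenvalues of A = system poles.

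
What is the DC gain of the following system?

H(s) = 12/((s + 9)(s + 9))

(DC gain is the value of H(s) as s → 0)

DC gain = H(0) = 12/(9 × 9) = 12/81 = 0.1481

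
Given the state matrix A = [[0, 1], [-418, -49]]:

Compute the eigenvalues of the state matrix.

det(A - λI) = λ² - (-49)λ + 418 = (λ - (-38))(λ - (-11)). Eigenvalues: -38, -11.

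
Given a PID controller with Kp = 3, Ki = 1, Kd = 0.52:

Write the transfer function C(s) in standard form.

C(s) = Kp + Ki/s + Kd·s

Substituting values: C(s) = 3 + 1/s + 0.52s = (0.52s² + 3s + 1)/s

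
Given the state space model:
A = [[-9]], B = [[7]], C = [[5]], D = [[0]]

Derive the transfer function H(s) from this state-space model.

(sI - A)⁻¹ = 1/(s + 9). H(s) = 5 × 7/(s + 9) + 0 = 35/(s + 9).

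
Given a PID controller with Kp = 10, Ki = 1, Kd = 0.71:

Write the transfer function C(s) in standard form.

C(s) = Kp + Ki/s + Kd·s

Substituting values: C(s) = 10 + 1/s + 0.71s = (0.71s² + 10s + 1)/s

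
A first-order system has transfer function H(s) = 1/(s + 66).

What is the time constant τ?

For H(s) = 1/(s + 1/τ), the pole is at -1/τ = -66, so τ = 1/66 = 0.0152 s.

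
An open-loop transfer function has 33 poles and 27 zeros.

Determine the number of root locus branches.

Root locus has n branches where n = number of poles = 33.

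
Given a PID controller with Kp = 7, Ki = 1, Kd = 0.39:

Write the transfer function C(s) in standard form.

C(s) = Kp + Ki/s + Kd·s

Substituting values: C(s) = 7 + 1/s + 0.39s = (0.39s² + 7s + 1)/s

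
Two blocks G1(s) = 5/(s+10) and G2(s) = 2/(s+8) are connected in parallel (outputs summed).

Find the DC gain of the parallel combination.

Parallel: G_eq = G1 + G2. DC gain = G1(0) + G2(0) = 5/10 + 2/8 = 0.5 + 0.25 = 0.75.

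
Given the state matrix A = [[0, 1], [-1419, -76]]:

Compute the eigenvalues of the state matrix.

det(A - λI) = λ² - (-76)λ + 1419 = (λ - (-43))(λ - (-33)). Eigenvalues: -43, -33.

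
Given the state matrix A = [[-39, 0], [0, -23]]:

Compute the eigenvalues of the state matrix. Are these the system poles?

For diagonal matrix, eigenvalues are diagonal entries: λ₁ = -39, λ₂ = -23. Eigenvalues of A = system poles.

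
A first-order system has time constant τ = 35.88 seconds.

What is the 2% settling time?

For first-order system, 2% settling time ≈ 4τ = 4 × 35.88 = 143.52 s.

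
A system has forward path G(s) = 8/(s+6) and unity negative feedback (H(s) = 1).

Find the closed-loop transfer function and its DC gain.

T(s) = G/(1+GH) = [8/(s+6)] / [1 + 8/(s+6)] = 8/(s+6+8) = 8/(s+14). DC gain = 8/14 = 0.5714.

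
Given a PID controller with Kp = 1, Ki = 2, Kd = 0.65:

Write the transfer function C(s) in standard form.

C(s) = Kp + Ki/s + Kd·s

Substituting values: C(s) = 1 + 2/s + 0.65s = (0.65s² + s + 2)/s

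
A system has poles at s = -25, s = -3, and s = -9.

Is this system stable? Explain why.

All poles are in the left half-plane. System is stable.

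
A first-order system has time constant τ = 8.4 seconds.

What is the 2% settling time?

For first-order system, 2% settling time ≈ 4τ = 4 × 8.4 = 33.6 s.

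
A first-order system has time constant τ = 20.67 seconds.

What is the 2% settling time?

For first-order system, 2% settling time ≈ 4τ = 4 × 20.67 = 82.68 s.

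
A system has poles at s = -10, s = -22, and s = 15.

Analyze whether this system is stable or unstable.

Pole(s) at s = 15 are not in the left half-plane. System is unstable.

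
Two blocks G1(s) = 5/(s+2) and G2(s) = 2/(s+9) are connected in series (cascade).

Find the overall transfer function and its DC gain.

Series: multiply transfer functions. G_eq = 5/(s+2) × 2/(s+9) = 10/((s+2)(s+9)). DC gain = 10/(2×9) = 0.5556.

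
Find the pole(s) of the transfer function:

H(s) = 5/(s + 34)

Pole is where denominator = 0: s + 34 = 0, so s = -34.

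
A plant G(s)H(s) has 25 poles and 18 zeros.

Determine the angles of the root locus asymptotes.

n - m = 25 - 18 = 7. Angles: θk = (2k + 1)·180°/7 = 25.71°, 77.14°, 128.57°, 180°, 231.43°, 282.86°, 334.29°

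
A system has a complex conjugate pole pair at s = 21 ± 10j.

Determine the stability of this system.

Real part of poles is 21 (> 0, right half-plane). Unstable.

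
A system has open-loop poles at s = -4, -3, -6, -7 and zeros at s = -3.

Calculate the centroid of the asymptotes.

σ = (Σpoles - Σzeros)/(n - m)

σ = (Σpoles - Σzeros)/(n - m) = (-20 - (-3))/(4 - 1) = -17/3 = -5.67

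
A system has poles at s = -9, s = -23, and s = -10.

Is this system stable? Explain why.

All poles are in the left half-plane. System is stable.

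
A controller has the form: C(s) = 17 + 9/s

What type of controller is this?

This is a Proportional-Integral (PI) controller.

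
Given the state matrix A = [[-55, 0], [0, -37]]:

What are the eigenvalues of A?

For diagonal matrix, eigenvalues are diagonal entries: λ₁ = -55, λ₂ = -37.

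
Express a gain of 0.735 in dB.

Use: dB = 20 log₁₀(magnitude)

dB = 20 log₁₀(0.735) = -2.7 dB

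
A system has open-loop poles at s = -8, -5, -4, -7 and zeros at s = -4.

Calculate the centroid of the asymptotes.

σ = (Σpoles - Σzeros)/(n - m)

σ = (Σpoles - Σzeros)/(n - m) = (-24 - (-4))/(4 - 1) = -20/3 = -6.67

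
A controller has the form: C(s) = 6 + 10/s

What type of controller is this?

This is a Proportional-Integral (PI) controller.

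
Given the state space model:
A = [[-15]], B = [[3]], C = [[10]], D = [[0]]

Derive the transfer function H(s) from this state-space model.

(sI - A)⁻¹ = 1/(s + 15). H(s) = 10 × 3/(s + 15) + 0 = 30/(s + 15).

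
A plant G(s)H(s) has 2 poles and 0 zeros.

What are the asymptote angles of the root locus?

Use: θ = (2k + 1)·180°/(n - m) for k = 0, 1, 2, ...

n - m = 2 - 0 = 2. Angles: θk = (2k + 1)·180°/2 = 90°, 270°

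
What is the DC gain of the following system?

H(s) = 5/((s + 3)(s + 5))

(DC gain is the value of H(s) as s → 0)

DC gain = H(0) = 5/(3 × 5) = 5/15 = 0.3333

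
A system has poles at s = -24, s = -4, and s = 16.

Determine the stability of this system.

Pole(s) at s = 16 are not in the left half-plane. System is unstable.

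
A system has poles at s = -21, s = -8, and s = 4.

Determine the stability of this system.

Pole(s) at s = 4 are not in the left half-plane. System is unstable.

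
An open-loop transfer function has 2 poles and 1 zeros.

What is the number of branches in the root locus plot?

Root locus has n branches where n = number of poles = 2.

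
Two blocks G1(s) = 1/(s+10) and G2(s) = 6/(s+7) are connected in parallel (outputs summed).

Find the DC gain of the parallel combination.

Parallel: G_eq = G1 + G2. DC gain = G1(0) + G2(0) = 1/10 + 6/7 = 0.1 + 0.8571 = 0.9571.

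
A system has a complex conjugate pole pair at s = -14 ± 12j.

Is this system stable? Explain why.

Real part of poles is -14 (< 0, left half-plane). Stable.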